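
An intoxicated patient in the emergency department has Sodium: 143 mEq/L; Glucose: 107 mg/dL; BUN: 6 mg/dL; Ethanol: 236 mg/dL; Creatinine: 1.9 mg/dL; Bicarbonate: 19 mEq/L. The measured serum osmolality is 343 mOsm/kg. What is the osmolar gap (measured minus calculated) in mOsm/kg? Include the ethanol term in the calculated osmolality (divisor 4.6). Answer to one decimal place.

Calculated osmolality = 2·Na + glucose/18 + BUN/2.8 + ethanol/4.6
= 2·143 + 107/18 + 6/2.8 + 236/4.6
= 286 + 5.94 + 2.14 + 51.30
= 345.38 mOsm/kg ≈ 345.4 mOsm/kg
Osmolar gap = measured − calculated = 343 − 345.4 = -2.4 mOsm/kg

-2.4 mOsm/kg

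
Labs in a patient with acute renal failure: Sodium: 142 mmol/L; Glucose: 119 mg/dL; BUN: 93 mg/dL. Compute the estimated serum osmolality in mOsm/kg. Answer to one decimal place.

Calculated osmolality = 2·Na + glucose/18 + BUN/2.8
= 2·142 + 119/18 + 93/2.8
= 284 + 6.61 + 33.21
= 323.82 mOsm/kg

323.8 mOsm/kg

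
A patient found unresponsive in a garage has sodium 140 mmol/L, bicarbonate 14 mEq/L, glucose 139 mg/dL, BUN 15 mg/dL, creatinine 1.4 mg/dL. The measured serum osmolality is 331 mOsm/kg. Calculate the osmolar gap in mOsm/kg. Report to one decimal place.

37.9 mOsm/kg

Calculated osmolality = 2·Na + glucose/18 + BUN/2.8
= 2·140 + 139/18 + 15/2.8
= 280 + 7.72 + 5.36
= 293.08 mOsm/kg ≈ 293.1 mOsm/kg
Osmolar gap = measured − calculated = 331 − 293.1 = 37.9 mOsm/kg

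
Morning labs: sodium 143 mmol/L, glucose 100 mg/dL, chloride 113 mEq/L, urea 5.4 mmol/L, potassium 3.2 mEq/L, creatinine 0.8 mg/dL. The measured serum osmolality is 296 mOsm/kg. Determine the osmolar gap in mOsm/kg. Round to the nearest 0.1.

-1.0 mOsm/kg

Calculated osmolality = 2·Na + glucose/18 + urea
= 2·143 + 100/18 + 5.4
= 286 + 5.56 + 5.40
= 296.96 mOsm/kg ≈ 297.0 mOsm/kg
Osmolar gap = measured − calculated = 296 − 297.0 = -1.0 mOsm/kg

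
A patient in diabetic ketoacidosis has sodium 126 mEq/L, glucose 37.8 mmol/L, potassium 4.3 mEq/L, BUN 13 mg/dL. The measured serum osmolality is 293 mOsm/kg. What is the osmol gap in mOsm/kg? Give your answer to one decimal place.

-1.4 mOsm/kg

Calculated osmolality = 2·Na + glucose + BUN/2.8
= 2·126 + 37.8 + 13/2.8
= 252 + 37.80 + 4.64
= 294.44 mOsm/kg ≈ 294.4 mOsm/kg
Osmolar gap = measured − calculated = 293 − 294.4 = -1.4 mOsm/kg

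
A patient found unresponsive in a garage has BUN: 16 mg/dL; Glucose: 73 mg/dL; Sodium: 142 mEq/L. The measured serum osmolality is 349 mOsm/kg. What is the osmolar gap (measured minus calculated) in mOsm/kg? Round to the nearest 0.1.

Calculated osmolality = 2·Na + glucose/18 + BUN/2.8
= 2·142 + 73/18 + 16/2.8
= 284 + 4.06 + 5.71
= 293.77 mOsm/kg ≈ 293.8 mOsm/kg
Osmolar gap = measured − calculated = 349 − 293.8 = 55.2 mOsm/kg

55.2 mOsm/kg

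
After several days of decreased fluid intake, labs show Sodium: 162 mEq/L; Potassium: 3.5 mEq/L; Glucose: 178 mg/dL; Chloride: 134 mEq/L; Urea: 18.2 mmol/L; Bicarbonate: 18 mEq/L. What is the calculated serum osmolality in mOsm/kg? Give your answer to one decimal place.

352.1 mOsm/kg

Calculated osmolality = 2·Na + glucose/18 + urea
= 2·162 + 178/18 + 18.2
= 324 + 9.89 + 18.20
= 352.09 mOsm/kg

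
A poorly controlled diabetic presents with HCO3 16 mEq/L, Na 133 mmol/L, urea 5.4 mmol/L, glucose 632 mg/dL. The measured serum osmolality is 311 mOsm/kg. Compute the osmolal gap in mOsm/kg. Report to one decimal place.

4.5 mOsm/kg

Calculated osmolality = 2·Na + glucose/18 + urea
= 2·133 + 632/18 + 5.4
= 266 + 35.11 + 5.40
= 306.51 mOsm/kg ≈ 306.5 mOsm/kg
Osmolar gap = measured − calculated = 311 − 306.5 = 4.5 mOsm/kg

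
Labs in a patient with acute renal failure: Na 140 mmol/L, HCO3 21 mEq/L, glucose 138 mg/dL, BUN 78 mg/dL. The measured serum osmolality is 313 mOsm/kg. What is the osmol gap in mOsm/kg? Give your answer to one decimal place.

-2.5 mOsm/kg

Calculated osmolality = 2·Na + glucose/18 + BUN/2.8
= 2·140 + 138/18 + 78/2.8
= 280 + 7.67 + 27.86
= 315.53 mOsm/kg ≈ 315.5 mOsm/kg
Osmolar gap = measured − calculated = 313 − 315.5 = -2.5 mOsm/kg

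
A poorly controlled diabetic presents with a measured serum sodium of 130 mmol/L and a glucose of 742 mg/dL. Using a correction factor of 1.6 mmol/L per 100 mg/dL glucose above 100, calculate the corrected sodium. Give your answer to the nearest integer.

Corrected Na = measured Na + 1.6 · (glucose − 100)/100
= 130 + 1.6 · (742 − 100)/100
= 130 + 10.3
= 140.3 mmol/L

140 mmol/L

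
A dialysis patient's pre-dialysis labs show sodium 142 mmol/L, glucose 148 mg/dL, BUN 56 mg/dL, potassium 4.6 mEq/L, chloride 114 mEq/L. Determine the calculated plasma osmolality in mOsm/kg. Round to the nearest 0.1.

Calculated osmolality = 2·Na + glucose/18 + BUN/2.8
= 2·142 + 148/18 + 56/2.8
= 284 + 8.22 + 20
= 312.22 mOsm/kg

312.2 mOsm/kg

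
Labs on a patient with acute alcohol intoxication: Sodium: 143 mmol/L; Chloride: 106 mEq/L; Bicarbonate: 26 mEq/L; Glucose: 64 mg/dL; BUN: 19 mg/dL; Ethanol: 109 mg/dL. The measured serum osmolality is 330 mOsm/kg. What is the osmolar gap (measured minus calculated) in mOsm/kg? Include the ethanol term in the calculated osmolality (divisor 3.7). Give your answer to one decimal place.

4.2 mOsm/kg

Calculated osmolality = 2·Na + glucose/18 + BUN/2.8 + ethanol/3.7
= 2·143 + 64/18 + 19/2.8 + 109/3.7
= 286 + 3.56 + 6.79 + 29.46
= 325.81 mOsm/kg ≈ 325.8 mOsm/kg
Osmolar gap = measured − calculated = 330 − 325.8 = 4.2 mOsm/kg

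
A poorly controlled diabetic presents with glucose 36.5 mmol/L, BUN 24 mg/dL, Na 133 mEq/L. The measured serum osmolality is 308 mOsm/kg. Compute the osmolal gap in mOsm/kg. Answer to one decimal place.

Calculated osmolality = 2·Na + glucose + BUN/2.8
= 2·133 + 36.5 + 24/2.8
= 266 + 36.50 + 8.57
= 311.07 mOsm/kg ≈ 311.1 mOsm/kg
Osmolar gap = measured − calculated = 308 − 311.1 = -3.1 mOsm/kg

-3.1 mOsm/kg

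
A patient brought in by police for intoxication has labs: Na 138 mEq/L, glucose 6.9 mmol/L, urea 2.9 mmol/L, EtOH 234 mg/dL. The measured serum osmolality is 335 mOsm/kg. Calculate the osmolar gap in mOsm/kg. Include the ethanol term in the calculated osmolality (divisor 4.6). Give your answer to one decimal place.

-1.7 mOsm/kg

Calculated osmolality = 2·Na + glucose + urea + ethanol/4.6
= 2·138 + 6.9 + 2.9 + 234/4.6
= 276 + 6.90 + 2.90 + 50.87
= 336.67 mOsm/kg ≈ 336.7 mOsm/kg
Osmolar gap = measured − calculated = 335 − 336.7 = -1.7 mOsm/kg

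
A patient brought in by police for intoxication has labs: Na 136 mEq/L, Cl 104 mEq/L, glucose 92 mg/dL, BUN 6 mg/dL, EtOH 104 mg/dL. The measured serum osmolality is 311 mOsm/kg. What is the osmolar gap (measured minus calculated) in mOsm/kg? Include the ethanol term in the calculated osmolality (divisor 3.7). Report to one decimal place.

Calculated osmolality = 2·Na + glucose/18 + BUN/2.8 + ethanol/3.7
= 2·136 + 92/18 + 6/2.8 + 104/3.7
= 272 + 5.11 + 2.14 + 28.11
= 307.36 mOsm/kg ≈ 307.4 mOsm/kg
Osmolar gap = measured − calculated = 311 − 307.4 = 3.6 mOsm/kg

3.6 mOsm/kg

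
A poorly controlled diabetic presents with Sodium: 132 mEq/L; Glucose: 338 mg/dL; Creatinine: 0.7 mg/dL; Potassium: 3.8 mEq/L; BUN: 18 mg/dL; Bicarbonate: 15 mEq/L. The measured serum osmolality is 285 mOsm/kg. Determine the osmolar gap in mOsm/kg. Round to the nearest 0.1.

Calculated osmolality = 2·Na + glucose/18 + BUN/2.8
= 2·132 + 338/18 + 18/2.8
= 264 + 18.78 + 6.43
= 289.21 mOsm/kg ≈ 289.2 mOsm/kg
Osmolar gap = measured − calculated = 285 − 289.2 = -4.2 mOsm/kg

-4.2 mOsm/kg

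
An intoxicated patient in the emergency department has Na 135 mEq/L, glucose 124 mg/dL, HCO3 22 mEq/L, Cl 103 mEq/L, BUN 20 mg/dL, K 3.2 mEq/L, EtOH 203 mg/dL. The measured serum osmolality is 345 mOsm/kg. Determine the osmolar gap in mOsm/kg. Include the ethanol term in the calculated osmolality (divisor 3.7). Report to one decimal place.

6.1 mOsm/kg

Calculated osmolality = 2·Na + glucose/18 + BUN/2.8 + ethanol/3.7
= 2·135 + 124/18 + 20/2.8 + 203/3.7
= 270 + 6.89 + 7.14 + 54.86
= 338.89 mOsm/kg ≈ 338.9 mOsm/kg
Osmolar gap = measured − calculated = 345 − 338.9 = 6.1 mOsm/kg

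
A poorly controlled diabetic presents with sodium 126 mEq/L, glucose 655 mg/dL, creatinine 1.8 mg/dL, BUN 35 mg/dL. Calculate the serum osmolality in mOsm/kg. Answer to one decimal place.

300.9 mOsm/kg

Calculated osmolality = 2·Na + glucose/18 + BUN/2.8
= 2·126 + 655/18 + 35/2.8
= 252 + 36.39 + 12.50
= 300.89 mOsm/kg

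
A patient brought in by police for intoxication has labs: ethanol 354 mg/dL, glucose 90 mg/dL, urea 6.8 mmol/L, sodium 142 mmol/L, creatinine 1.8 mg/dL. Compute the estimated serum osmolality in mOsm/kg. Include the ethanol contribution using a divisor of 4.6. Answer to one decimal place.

Calculated osmolality = 2·Na + glucose/18 + urea + ethanol/4.6
= 2·142 + 90/18 + 6.8 + 354/4.6
= 284 + 5 + 6.80 + 76.96
= 372.76 mOsm/kg

372.8 mOsm/kg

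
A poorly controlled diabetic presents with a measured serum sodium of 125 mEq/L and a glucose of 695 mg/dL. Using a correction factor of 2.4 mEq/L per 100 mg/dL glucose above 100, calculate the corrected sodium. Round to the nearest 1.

Corrected Na = measured Na + 2.4 · (glucose − 100)/100
= 125 + 2.4 · (695 − 100)/100
= 125 + 14.3
= 139.3 mEq/L

139 mEq/L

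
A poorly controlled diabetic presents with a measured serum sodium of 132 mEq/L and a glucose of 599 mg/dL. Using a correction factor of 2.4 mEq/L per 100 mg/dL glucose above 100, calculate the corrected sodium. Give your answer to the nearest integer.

144 mEq/L

Corrected Na = measured Na + 2.4 · (glucose − 100)/100
= 132 + 2.4 · (599 − 100)/100
= 132 + 12
= 144 mEq/L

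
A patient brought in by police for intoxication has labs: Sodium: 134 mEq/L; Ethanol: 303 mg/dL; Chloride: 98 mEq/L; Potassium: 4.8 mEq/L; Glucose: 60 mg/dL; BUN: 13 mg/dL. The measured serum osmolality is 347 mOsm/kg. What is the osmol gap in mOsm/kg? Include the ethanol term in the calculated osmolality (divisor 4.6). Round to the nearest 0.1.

5.2 mOsm/kg

Calculated osmolality = 2·Na + glucose/18 + BUN/2.8 + ethanol/4.6
= 2·134 + 60/18 + 13/2.8 + 303/4.6
= 268 + 3.33 + 4.64 + 65.87
= 341.84 mOsm/kg ≈ 341.8 mOsm/kg
Osmolar gap = measured − calculated = 347 − 341.8 = 5.2 mOsm/kg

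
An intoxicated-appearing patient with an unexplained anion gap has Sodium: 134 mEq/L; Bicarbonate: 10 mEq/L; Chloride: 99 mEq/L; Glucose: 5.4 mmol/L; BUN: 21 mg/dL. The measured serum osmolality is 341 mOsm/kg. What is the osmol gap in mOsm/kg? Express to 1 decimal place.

Calculated osmolality = 2·Na + glucose + BUN/2.8
= 2·134 + 5.4 + 21/2.8
= 268 + 5.40 + 7.50
= 280.9 mOsm/kg ≈ 280.9 mOsm/kg
Osmolar gap = measured − calculated = 341 − 280.9 = 60.1 mOsm/kg

60.1 mOsm/kg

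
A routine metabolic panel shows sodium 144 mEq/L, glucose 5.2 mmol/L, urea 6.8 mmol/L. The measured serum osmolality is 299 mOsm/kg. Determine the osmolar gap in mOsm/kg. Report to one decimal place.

-1.0 mOsm/kg

Calculated osmolality = 2·Na + glucose + urea
= 2·144 + 5.2 + 6.8
= 288 + 5.20 + 6.80
= 300 mOsm/kg ≈ 300.0 mOsm/kg
Osmolar gap = measured − calculated = 299 − 300.0 = -1.0 mOsm/kg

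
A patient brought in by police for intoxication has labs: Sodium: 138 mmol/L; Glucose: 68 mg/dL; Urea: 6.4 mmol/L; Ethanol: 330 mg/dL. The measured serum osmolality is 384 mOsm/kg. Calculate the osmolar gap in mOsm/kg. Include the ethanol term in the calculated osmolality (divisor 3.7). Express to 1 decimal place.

Calculated osmolality = 2·Na + glucose/18 + urea + ethanol/3.7
= 2·138 + 68/18 + 6.4 + 330/3.7
= 276 + 3.78 + 6.40 + 89.19
= 375.37 mOsm/kg ≈ 375.4 mOsm/kg
Osmolar gap = measured − calculated = 384 − 375.4 = 8.6 mOsm/kg

8.6 mOsm/kg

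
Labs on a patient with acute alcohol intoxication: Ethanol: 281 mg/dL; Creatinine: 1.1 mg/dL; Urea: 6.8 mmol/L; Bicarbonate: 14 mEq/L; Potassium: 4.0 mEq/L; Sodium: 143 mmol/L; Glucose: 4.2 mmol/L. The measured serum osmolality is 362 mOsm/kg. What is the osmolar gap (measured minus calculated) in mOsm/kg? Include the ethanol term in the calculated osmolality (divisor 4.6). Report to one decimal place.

3.9 mOsm/kg

Calculated osmolality = 2·Na + glucose + urea + ethanol/4.6
= 2·143 + 4.2 + 6.8 + 281/4.6
= 286 + 4.20 + 6.80 + 61.09
= 358.09 mOsm/kg ≈ 358.1 mOsm/kg
Osmolar gap = measured − calculated = 362 − 358.1 = 3.9 mOsm/kg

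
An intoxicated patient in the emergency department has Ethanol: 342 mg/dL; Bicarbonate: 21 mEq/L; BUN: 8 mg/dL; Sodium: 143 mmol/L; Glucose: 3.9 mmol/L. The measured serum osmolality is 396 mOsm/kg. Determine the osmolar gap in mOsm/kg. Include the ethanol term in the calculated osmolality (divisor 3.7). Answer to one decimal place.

Calculated osmolality = 2·Na + glucose + BUN/2.8 + ethanol/3.7
= 2·143 + 3.9 + 8/2.8 + 342/3.7
= 286 + 3.90 + 2.86 + 92.43
= 385.19 mOsm/kg ≈ 385.2 mOsm/kg
Osmolar gap = measured − calculated = 396 − 385.2 = 10.8 mOsm/kg

10.8 mOsm/kg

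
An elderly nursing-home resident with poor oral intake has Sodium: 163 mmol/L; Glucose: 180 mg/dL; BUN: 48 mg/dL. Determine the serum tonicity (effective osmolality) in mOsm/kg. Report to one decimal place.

336.0 mOsm/kg

Effective osmolality excludes urea (freely permeant across cell membranes):
2·Na + glucose/18
= 2·163 + 180/18
= 326 + 10
= 336 mOsm/kg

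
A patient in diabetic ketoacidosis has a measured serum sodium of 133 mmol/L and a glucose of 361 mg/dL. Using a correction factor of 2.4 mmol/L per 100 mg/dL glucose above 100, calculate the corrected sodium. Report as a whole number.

Corrected Na = measured Na + 2.4 · (glucose − 100)/100
= 133 + 2.4 · (361 − 100)/100
= 133 + 6.3
= 139.3 mmol/L

139 mmol/L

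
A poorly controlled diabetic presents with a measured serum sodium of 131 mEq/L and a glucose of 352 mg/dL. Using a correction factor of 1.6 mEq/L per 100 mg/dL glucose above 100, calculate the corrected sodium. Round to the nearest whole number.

135 mEq/L

Corrected Na = measured Na + 1.6 · (glucose − 100)/100
= 131 + 1.6 · (352 − 100)/100
= 131 + 4
= 135 mEq/L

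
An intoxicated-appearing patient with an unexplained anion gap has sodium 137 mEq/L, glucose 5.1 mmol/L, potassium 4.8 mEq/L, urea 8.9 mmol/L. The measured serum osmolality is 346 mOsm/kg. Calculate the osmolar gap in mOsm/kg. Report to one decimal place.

58.0 mOsm/kg

Calculated osmolality = 2·Na + glucose + urea
= 2·137 + 5.1 + 8.9
= 274 + 5.10 + 8.90
= 288 mOsm/kg ≈ 288.0 mOsm/kg
Osmolar gap = measured − calculated = 346 − 288.0 = 58.0 mOsm/kg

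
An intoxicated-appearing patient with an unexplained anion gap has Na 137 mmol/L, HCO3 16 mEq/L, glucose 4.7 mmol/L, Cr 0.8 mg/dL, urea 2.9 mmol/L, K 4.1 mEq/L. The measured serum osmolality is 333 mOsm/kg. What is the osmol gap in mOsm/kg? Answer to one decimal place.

Calculated osmolality = 2·Na + glucose + urea
= 2·137 + 4.7 + 2.9
= 274 + 4.70 + 2.90
= 281.6 mOsm/kg ≈ 281.6 mOsm/kg
Osmolar gap = measured − calculated = 333 − 281.6 = 51.4 mOsm/kg

51.4 mOsm/kg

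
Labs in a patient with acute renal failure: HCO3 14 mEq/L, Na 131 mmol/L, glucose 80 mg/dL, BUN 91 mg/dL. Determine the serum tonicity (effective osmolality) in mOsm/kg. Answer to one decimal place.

266.4 mOsm/kg

Effective osmolality excludes urea (freely permeant across cell membranes):
2·Na + glucose/18
= 2·131 + 80/18
= 262 + 4.44
= 266.44 mOsm/kg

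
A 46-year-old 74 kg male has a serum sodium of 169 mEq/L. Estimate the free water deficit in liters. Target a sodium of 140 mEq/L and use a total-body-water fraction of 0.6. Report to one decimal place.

TBW = 0.6 · 74 = 44.4 L
Free water deficit = TBW · (Na/140 − 1)
= 44.4 · (169/140 − 1)
= 44.4 · 0.2071
= 9.2 L

9.2 L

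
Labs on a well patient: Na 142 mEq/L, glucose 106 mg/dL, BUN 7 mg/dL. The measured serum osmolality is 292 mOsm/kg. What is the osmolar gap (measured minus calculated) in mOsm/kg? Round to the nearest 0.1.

Calculated osmolality = 2·Na + glucose/18 + BUN/2.8
= 2·142 + 106/18 + 7/2.8
= 284 + 5.89 + 2.50
= 292.39 mOsm/kg ≈ 292.4 mOsm/kg
Osmolar gap = measured − calculated = 292 − 292.4 = -0.4 mOsm/kg

-0.4 mOsm/kg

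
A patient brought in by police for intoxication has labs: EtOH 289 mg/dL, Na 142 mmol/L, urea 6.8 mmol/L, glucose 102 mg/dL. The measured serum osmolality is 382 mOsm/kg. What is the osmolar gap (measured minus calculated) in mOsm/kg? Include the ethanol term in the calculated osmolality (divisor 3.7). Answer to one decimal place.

Calculated osmolality = 2·Na + glucose/18 + urea + ethanol/3.7
= 2·142 + 102/18 + 6.8 + 289/3.7
= 284 + 5.67 + 6.80 + 78.11
= 374.58 mOsm/kg ≈ 374.6 mOsm/kg
Osmolar gap = measured − calculated = 382 − 374.6 = 7.4 mOsm/kg

7.4 mOsm/kg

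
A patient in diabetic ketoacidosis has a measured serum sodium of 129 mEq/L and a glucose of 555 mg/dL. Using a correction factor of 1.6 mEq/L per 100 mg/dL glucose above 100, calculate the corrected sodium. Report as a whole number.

Corrected Na = measured Na + 1.6 · (glucose − 100)/100
= 129 + 1.6 · (555 − 100)/100
= 129 + 7.3
= 136.3 mEq/L

136 mEq/L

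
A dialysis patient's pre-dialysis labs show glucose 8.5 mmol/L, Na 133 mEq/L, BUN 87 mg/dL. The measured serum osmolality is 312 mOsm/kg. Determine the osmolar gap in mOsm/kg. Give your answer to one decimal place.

Calculated osmolality = 2·Na + glucose + BUN/2.8
= 2·133 + 8.5 + 87/2.8
= 266 + 8.50 + 31.07
= 305.57 mOsm/kg ≈ 305.6 mOsm/kg
Osmolar gap = measured − calculated = 312 − 305.6 = 6.4 mOsm/kg

6.4 mOsm/kg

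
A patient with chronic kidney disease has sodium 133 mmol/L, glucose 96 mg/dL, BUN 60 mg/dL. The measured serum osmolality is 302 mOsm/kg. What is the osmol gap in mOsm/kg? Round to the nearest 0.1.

9.2 mOsm/kg

Calculated osmolality = 2·Na + glucose/18 + BUN/2.8
= 2·133 + 96/18 + 60/2.8
= 266 + 5.33 + 21.43
= 292.76 mOsm/kg ≈ 292.8 mOsm/kg
Osmolar gap = measured − calculated = 302 − 292.8 = 9.2 mOsm/kg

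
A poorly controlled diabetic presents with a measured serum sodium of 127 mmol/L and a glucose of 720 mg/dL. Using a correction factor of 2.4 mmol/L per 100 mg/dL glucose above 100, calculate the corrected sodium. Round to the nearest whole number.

Corrected Na = measured Na + 2.4 · (glucose − 100)/100
= 127 + 2.4 · (720 − 100)/100
= 127 + 14.9
= 141.9 mmol/L

142 mmol/L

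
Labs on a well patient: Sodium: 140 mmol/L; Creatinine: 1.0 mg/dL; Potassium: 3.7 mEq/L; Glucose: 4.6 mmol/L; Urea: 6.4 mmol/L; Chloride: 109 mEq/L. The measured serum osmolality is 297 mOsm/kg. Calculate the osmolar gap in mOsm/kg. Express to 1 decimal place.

Calculated osmolality = 2·Na + glucose + urea
= 2·140 + 4.6 + 6.4
= 280 + 4.60 + 6.40
= 291 mOsm/kg ≈ 291.0 mOsm/kg
Osmolar gap = measured − calculated = 297 − 291.0 = 6.0 mOsm/kg

6.0 mOsm/kg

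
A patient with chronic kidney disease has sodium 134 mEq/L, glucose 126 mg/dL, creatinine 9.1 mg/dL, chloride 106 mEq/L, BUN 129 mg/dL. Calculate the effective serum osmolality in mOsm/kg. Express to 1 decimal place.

275.0 mOsm/kg

Effective osmolality excludes urea (freely permeant across cell membranes):
2·Na + glucose/18
= 2·134 + 126/18
= 268 + 7
= 275 mOsm/kg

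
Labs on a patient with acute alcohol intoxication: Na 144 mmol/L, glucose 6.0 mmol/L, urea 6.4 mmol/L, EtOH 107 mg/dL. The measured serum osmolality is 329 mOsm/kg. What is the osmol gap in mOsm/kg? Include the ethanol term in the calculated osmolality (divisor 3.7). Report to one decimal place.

Calculated osmolality = 2·Na + glucose + urea + ethanol/3.7
= 2·144 + 6 + 6.4 + 107/3.7
= 288 + 6 + 6.40 + 28.92
= 329.32 mOsm/kg ≈ 329.3 mOsm/kg
Osmolar gap = measured − calculated = 329 − 329.3 = -0.3 mOsm/kg

-0.3 mOsm/kg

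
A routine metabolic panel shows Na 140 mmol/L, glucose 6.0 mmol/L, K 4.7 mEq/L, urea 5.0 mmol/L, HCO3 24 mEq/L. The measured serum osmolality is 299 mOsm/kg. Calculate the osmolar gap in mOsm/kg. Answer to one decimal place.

Calculated osmolality = 2·Na + glucose + urea
= 2·140 + 6 + 5
= 280 + 6 + 5
= 291 mOsm/kg ≈ 291.0 mOsm/kg
Osmolar gap = measured − calculated = 299 − 291.0 = 8.0 mOsm/kg

8.0 mOsm/kg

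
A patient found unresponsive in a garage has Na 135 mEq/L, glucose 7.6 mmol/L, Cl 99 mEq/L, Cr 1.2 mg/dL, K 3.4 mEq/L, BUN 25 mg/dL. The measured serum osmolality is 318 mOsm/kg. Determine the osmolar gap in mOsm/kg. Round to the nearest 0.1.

31.5 mOsm/kg

Calculated osmolality = 2·Na + glucose + BUN/2.8
= 2·135 + 7.6 + 25/2.8
= 270 + 7.60 + 8.93
= 286.53 mOsm/kg ≈ 286.5 mOsm/kg
Osmolar gap = measured − calculated = 318 − 286.5 = 31.5 mOsm/kg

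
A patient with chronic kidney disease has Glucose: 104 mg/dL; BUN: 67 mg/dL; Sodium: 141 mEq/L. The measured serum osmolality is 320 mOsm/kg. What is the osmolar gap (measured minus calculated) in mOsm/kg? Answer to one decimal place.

8.3 mOsm/kg

Calculated osmolality = 2·Na + glucose/18 + BUN/2.8
= 2·141 + 104/18 + 67/2.8
= 282 + 5.78 + 23.93
= 311.71 mOsm/kg ≈ 311.7 mOsm/kg
Osmolar gap = measured − calculated = 320 − 311.7 = 8.3 mOsm/kg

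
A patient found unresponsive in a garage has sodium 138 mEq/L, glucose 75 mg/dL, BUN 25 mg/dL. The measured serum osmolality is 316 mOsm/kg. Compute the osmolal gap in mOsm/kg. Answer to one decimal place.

Calculated osmolality = 2·Na + glucose/18 + BUN/2.8
= 2·138 + 75/18 + 25/2.8
= 276 + 4.17 + 8.93
= 289.1 mOsm/kg ≈ 289.1 mOsm/kg
Osmolar gap = measured − calculated = 316 − 289.1 = 26.9 mOsm/kg

26.9 mOsm/kg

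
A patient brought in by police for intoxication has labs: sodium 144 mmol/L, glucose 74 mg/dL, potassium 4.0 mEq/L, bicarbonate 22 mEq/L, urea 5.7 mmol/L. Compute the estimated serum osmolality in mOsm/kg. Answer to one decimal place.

297.8 mOsm/kg

Calculated osmolality = 2·Na + glucose/18 + urea
= 2·144 + 74/18 + 5.7
= 288 + 4.11 + 5.70
= 297.81 mOsm/kg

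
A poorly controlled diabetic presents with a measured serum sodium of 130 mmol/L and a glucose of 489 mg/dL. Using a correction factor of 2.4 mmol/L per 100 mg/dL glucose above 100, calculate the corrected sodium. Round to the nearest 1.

Corrected Na = measured Na + 2.4 · (glucose − 100)/100
= 130 + 2.4 · (489 − 100)/100
= 130 + 9.3
= 139.3 mmol/L

139 mmol/L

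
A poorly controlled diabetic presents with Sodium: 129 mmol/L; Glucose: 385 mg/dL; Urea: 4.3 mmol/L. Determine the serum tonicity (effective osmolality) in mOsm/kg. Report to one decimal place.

279.4 mOsm/kg

Effective osmolality excludes urea (freely permeant across cell membranes):
2·Na + glucose/18
= 2·129 + 385/18
= 258 + 21.39
= 279.39 mOsm/kg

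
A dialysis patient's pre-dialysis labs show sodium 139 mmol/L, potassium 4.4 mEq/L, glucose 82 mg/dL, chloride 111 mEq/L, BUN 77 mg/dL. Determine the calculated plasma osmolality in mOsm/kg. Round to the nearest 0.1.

310.1 mOsm/kg

Calculated osmolality = 2·Na + glucose/18 + BUN/2.8
= 2·139 + 82/18 + 77/2.8
= 278 + 4.56 + 27.50
= 310.06 mOsm/kg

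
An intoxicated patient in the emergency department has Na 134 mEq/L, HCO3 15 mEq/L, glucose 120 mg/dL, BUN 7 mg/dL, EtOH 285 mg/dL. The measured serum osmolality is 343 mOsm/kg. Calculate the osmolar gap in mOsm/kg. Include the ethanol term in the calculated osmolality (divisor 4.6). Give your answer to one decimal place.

3.9 mOsm/kg

Calculated osmolality = 2·Na + glucose/18 + BUN/2.8 + ethanol/4.6
= 2·134 + 120/18 + 7/2.8 + 285/4.6
= 268 + 6.67 + 2.50 + 61.96
= 339.13 mOsm/kg ≈ 339.1 mOsm/kg
Osmolar gap = measured − calculated = 343 − 339.1 = 3.9 mOsm/kg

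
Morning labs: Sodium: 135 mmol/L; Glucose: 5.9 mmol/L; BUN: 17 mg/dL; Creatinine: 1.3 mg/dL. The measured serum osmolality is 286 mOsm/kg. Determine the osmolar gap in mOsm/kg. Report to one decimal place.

Calculated osmolality = 2·Na + glucose + BUN/2.8
= 2·135 + 5.9 + 17/2.8
= 270 + 5.90 + 6.07
= 281.97 mOsm/kg ≈ 282.0 mOsm/kg
Osmolar gap = measured − calculated = 286 − 282.0 = 4.0 mOsm/kg

4.0 mOsm/kg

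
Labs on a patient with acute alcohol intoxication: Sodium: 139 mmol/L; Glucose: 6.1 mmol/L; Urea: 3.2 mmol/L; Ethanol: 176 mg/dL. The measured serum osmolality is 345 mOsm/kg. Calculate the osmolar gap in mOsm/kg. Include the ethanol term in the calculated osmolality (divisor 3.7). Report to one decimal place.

Calculated osmolality = 2·Na + glucose + urea + ethanol/3.7
= 2·139 + 6.1 + 3.2 + 176/3.7
= 278 + 6.10 + 3.20 + 47.57
= 334.87 mOsm/kg ≈ 334.9 mOsm/kg
Osmolar gap = measured − calculated = 345 − 334.9 = 10.1 mOsm/kg

10.1 mOsm/kg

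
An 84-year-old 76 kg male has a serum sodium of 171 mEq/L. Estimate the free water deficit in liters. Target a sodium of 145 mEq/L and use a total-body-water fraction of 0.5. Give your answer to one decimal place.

TBW = 0.5 · 76 = 38 L
Free water deficit = TBW · (Na/145 − 1)
= 38 · (171/145 − 1)
= 38 · 0.1793
= 6.81 L

6.8 L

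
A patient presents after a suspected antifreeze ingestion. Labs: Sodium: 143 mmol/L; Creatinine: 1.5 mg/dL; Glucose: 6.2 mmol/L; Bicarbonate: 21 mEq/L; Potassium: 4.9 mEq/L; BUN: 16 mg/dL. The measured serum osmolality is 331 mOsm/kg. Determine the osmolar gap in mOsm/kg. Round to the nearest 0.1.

Calculated osmolality = 2·Na + glucose + BUN/2.8
= 2·143 + 6.2 + 16/2.8
= 286 + 6.20 + 5.71
= 297.91 mOsm/kg ≈ 297.9 mOsm/kg
Osmolar gap = measured − calculated = 331 − 297.9 = 33.1 mOsm/kg

33.1 mOsm/kg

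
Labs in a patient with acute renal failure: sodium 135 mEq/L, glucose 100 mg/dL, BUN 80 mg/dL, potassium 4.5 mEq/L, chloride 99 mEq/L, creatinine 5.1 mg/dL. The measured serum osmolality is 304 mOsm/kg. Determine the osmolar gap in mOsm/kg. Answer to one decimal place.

-0.1 mOsm/kg

Calculated osmolality = 2·Na + glucose/18 + BUN/2.8
= 2·135 + 100/18 + 80/2.8
= 270 + 5.56 + 28.57
= 304.13 mOsm/kg ≈ 304.1 mOsm/kg
Osmolar gap = measured − calculated = 304 − 304.1 = -0.1 mOsm/kg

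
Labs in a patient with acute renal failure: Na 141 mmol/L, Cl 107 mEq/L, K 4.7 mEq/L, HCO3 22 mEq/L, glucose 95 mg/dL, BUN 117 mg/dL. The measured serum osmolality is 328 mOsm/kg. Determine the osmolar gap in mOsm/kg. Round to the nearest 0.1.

Calculated osmolality = 2·Na + glucose/18 + BUN/2.8
= 2·141 + 95/18 + 117/2.8
= 282 + 5.28 + 41.79
= 329.07 mOsm/kg ≈ 329.1 mOsm/kg
Osmolar gap = measured − calculated = 328 − 329.1 = -1.1 mOsm/kg

-1.1 mOsm/kg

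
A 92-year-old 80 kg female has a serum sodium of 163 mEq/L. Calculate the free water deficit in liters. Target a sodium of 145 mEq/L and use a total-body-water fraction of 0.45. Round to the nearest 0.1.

4.5 L

TBW = 0.45 · 80 = 36 L
Free water deficit = TBW · (Na/145 − 1)
= 36 · (163/145 − 1)
= 36 · 0.1241
= 4.47 L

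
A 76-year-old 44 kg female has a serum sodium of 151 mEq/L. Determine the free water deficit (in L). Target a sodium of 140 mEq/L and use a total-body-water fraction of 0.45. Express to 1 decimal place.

TBW = 0.45 · 44 = 19.8 L
Free water deficit = TBW · (Na/140 − 1)
= 19.8 · (151/140 − 1)
= 19.8 · 0.0786
= 1.56 L

1.6 L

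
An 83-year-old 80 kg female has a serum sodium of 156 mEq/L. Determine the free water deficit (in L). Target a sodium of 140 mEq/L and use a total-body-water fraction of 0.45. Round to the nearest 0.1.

TBW = 0.45 · 80 = 36 L
Free water deficit = TBW · (Na/140 − 1)
= 36 · (156/140 − 1)
= 36 · 0.1143
= 4.11 L

4.1 L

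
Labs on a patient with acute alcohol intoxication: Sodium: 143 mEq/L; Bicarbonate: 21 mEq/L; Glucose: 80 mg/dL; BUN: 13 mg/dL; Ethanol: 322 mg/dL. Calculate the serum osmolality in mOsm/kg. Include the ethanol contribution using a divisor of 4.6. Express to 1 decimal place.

365.1 mOsm/kg

Calculated osmolality = 2·Na + glucose/18 + BUN/2.8 + ethanol/4.6
= 2·143 + 80/18 + 13/2.8 + 322/4.6
= 286 + 4.44 + 4.64 + 70
= 365.08 mOsm/kg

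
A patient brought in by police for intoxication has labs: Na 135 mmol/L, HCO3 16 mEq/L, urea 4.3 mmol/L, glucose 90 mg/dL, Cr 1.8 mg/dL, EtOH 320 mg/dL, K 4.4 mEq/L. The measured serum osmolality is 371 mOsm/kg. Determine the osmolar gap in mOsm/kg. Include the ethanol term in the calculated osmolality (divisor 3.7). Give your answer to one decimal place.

5.2 mOsm/kg

Calculated osmolality = 2·Na + glucose/18 + urea + ethanol/3.7
= 2·135 + 90/18 + 4.3 + 320/3.7
= 270 + 5 + 4.30 + 86.49
= 365.79 mOsm/kg ≈ 365.8 mOsm/kg
Osmolar gap = measured − calculated = 371 − 365.8 = 5.2 mOsm/kg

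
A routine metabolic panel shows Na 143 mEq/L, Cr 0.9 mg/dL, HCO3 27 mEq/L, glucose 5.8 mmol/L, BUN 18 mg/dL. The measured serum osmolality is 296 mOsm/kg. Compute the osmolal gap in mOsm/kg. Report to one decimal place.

Calculated osmolality = 2·Na + glucose + BUN/2.8
= 2·143 + 5.8 + 18/2.8
= 286 + 5.80 + 6.43
= 298.23 mOsm/kg ≈ 298.2 mOsm/kg
Osmolar gap = measured − calculated = 296 − 298.2 = -2.2 mOsm/kg

-2.2 mOsm/kg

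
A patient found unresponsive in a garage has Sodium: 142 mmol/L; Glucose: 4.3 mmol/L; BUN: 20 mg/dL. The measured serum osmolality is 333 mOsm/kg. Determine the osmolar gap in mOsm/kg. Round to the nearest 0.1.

37.6 mOsm/kg

Calculated osmolality = 2·Na + glucose + BUN/2.8
= 2·142 + 4.3 + 20/2.8
= 284 + 4.30 + 7.14
= 295.44 mOsm/kg ≈ 295.4 mOsm/kg
Osmolar gap = measured − calculated = 333 − 295.4 = 37.6 mOsm/kg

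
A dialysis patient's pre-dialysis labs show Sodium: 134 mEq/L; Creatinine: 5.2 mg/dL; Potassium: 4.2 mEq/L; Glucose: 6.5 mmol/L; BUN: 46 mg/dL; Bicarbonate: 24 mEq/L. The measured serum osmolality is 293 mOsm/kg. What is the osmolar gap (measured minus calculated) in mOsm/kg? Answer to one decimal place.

2.1 mOsm/kg

Calculated osmolality = 2·Na + glucose + BUN/2.8
= 2·134 + 6.5 + 46/2.8
= 268 + 6.50 + 16.43
= 290.93 mOsm/kg ≈ 290.9 mOsm/kg
Osmolar gap = measured − calculated = 293 − 290.9 = 2.1 mOsm/kg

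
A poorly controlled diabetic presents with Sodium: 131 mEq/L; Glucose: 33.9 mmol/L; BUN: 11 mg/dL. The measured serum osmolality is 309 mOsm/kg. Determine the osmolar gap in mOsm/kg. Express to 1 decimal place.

9.2 mOsm/kg

Calculated osmolality = 2·Na + glucose + BUN/2.8
= 2·131 + 33.9 + 11/2.8
= 262 + 33.90 + 3.93
= 299.83 mOsm/kg ≈ 299.8 mOsm/kg
Osmolar gap = measured − calculated = 309 − 299.8 = 9.2 mOsm/kg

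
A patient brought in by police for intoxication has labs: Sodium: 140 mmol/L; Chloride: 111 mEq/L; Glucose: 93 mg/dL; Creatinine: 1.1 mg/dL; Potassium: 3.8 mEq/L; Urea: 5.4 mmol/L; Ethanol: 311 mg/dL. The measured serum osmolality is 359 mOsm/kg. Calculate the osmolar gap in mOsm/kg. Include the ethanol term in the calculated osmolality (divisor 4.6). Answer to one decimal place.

Calculated osmolality = 2·Na + glucose/18 + urea + ethanol/4.6
= 2·140 + 93/18 + 5.4 + 311/4.6
= 280 + 5.17 + 5.40 + 67.61
= 358.18 mOsm/kg ≈ 358.2 mOsm/kg
Osmolar gap = measured − calculated = 359 − 358.2 = 0.8 mOsm/kg

0.8 mOsm/kg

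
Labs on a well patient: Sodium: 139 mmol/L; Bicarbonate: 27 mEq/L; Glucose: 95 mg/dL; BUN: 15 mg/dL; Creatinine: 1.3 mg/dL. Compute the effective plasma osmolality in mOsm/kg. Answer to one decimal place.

283.3 mOsm/kg

Effective osmolality excludes urea (freely permeant across cell membranes):
2·Na + glucose/18
= 2·139 + 95/18
= 278 + 5.28
= 283.28 mOsm/kg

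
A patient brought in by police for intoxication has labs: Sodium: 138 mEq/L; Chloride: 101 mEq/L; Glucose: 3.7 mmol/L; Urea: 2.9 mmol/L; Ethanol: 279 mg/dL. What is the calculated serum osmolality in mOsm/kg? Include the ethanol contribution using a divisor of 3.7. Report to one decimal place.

358.0 mOsm/kg

Calculated osmolality = 2·Na + glucose + urea + ethanol/3.7
= 2·138 + 3.7 + 2.9 + 279/3.7
= 276 + 3.70 + 2.90 + 75.41
= 358.01 mOsm/kg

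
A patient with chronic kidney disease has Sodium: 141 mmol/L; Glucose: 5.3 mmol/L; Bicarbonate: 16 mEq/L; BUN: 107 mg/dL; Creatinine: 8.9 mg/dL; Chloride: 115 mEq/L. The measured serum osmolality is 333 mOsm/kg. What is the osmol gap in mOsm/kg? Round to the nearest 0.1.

7.5 mOsm/kg

Calculated osmolality = 2·Na + glucose + BUN/2.8
= 2·141 + 5.3 + 107/2.8
= 282 + 5.30 + 38.21
= 325.51 mOsm/kg ≈ 325.5 mOsm/kg
Osmolar gap = measured − calculated = 333 − 325.5 = 7.5 mOsm/kg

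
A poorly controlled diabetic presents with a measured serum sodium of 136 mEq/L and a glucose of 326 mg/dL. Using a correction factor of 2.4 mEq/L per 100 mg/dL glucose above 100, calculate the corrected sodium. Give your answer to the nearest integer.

Corrected Na = measured Na + 2.4 · (glucose − 100)/100
= 136 + 2.4 · (326 − 100)/100
= 136 + 5.4
= 141.4 mEq/L

141 mEq/L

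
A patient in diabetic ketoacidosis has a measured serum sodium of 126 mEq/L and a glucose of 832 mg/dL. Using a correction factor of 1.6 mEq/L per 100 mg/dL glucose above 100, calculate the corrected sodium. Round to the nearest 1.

Corrected Na = measured Na + 1.6 · (glucose − 100)/100
= 126 + 1.6 · (832 − 100)/100
= 126 + 11.7
= 137.7 mEq/L

138 mEq/L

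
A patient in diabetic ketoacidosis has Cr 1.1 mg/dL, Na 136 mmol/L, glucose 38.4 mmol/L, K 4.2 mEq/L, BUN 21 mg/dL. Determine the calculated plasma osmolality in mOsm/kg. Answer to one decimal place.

Calculated osmolality = 2·Na + glucose + BUN/2.8
= 2·136 + 38.4 + 21/2.8
= 272 + 38.40 + 7.50
= 317.9 mOsm/kg

317.9 mOsm/kg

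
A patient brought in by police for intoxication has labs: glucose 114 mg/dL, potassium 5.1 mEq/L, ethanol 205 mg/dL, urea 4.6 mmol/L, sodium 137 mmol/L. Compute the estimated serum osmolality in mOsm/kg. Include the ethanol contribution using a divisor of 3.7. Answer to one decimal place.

Calculated osmolality = 2·Na + glucose/18 + urea + ethanol/3.7
= 2·137 + 114/18 + 4.6 + 205/3.7
= 274 + 6.33 + 4.60 + 55.41
= 340.34 mOsm/kg

340.3 mOsm/kg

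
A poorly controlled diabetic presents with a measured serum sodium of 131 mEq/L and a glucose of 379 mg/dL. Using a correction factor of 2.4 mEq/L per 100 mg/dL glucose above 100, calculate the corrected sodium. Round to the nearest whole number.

138 mEq/L

Corrected Na = measured Na + 2.4 · (glucose − 100)/100
= 131 + 2.4 · (379 − 100)/100
= 131 + 6.7
= 137.7 mEq/L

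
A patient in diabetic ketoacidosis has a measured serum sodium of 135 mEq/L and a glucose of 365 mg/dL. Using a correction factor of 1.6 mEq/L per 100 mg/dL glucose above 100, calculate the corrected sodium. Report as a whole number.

139 mEq/L

Corrected Na = measured Na + 1.6 · (glucose − 100)/100
= 135 + 1.6 · (365 − 100)/100
= 135 + 4.2
= 139.2 mEq/L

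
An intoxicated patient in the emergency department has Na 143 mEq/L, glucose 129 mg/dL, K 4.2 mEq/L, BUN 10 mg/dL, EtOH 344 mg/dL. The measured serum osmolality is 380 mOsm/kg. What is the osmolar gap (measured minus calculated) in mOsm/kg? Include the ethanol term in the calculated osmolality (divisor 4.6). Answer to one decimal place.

8.5 mOsm/kg

Calculated osmolality = 2·Na + glucose/18 + BUN/2.8 + ethanol/4.6
= 2·143 + 129/18 + 10/2.8 + 344/4.6
= 286 + 7.17 + 3.57 + 74.78
= 371.52 mOsm/kg ≈ 371.5 mOsm/kg
Osmolar gap = measured − calculated = 380 − 371.5 = 8.5 mOsm/kg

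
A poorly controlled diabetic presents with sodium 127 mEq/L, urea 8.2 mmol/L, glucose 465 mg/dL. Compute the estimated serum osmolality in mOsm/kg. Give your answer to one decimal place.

288.0 mOsm/kg

Calculated osmolality = 2·Na + glucose/18 + urea
= 2·127 + 465/18 + 8.2
= 254 + 25.83 + 8.20
= 288.03 mOsm/kg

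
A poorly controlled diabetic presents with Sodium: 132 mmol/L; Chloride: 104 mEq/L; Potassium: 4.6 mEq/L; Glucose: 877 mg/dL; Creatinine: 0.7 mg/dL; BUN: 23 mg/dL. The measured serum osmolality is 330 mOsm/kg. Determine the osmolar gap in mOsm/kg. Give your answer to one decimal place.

9.1 mOsm/kg

Calculated osmolality = 2·Na + glucose/18 + BUN/2.8
= 2·132 + 877/18 + 23/2.8
= 264 + 48.72 + 8.21
= 320.93 mOsm/kg ≈ 320.9 mOsm/kg
Osmolar gap = measured − calculated = 330 − 320.9 = 9.1 mOsm/kg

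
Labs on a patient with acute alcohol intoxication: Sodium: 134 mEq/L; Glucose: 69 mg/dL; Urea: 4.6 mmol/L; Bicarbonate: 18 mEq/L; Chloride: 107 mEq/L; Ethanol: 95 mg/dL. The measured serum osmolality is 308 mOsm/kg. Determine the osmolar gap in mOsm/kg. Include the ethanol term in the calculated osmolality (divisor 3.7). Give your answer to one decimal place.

5.9 mOsm/kg

Calculated osmolality = 2·Na + glucose/18 + urea + ethanol/3.7
= 2·134 + 69/18 + 4.6 + 95/3.7
= 268 + 3.83 + 4.60 + 25.68
= 302.11 mOsm/kg ≈ 302.1 mOsm/kg
Osmolar gap = measured − calculated = 308 − 302.1 = 5.9 mOsm/kg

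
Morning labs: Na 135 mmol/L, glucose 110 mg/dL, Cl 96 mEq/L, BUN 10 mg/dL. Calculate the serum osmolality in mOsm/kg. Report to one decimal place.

Calculated osmolality = 2·Na + glucose/18 + BUN/2.8
= 2·135 + 110/18 + 10/2.8
= 270 + 6.11 + 3.57
= 279.68 mOsm/kg

279.7 mOsm/kg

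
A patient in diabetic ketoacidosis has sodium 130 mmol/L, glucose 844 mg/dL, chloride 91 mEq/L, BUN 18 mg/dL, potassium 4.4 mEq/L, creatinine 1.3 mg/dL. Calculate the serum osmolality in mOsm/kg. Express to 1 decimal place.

313.3 mOsm/kg

Calculated osmolality = 2·Na + glucose/18 + BUN/2.8
= 2·130 + 844/18 + 18/2.8
= 260 + 46.89 + 6.43
= 313.32 mOsm/kg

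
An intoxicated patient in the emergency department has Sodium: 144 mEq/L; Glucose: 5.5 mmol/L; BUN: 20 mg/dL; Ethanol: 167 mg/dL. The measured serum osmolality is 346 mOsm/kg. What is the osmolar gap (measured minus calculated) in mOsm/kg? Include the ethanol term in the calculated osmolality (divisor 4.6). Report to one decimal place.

9.1 mOsm/kg

Calculated osmolality = 2·Na + glucose + BUN/2.8 + ethanol/4.6
= 2·144 + 5.5 + 20/2.8 + 167/4.6
= 288 + 5.50 + 7.14 + 36.30
= 336.94 mOsm/kg ≈ 336.9 mOsm/kg
Osmolar gap = measured − calculated = 346 − 336.9 = 9.1 mOsm/kg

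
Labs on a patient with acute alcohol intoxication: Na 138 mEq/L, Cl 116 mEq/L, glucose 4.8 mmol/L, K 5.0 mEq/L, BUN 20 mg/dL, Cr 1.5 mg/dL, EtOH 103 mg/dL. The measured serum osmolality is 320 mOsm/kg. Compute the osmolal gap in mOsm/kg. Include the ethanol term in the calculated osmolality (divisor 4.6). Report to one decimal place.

9.7 mOsm/kg

Calculated osmolality = 2·Na + glucose + BUN/2.8 + ethanol/4.6
= 2·138 + 4.8 + 20/2.8 + 103/4.6
= 276 + 4.80 + 7.14 + 22.39
= 310.33 mOsm/kg ≈ 310.3 mOsm/kg
Osmolar gap = measured − calculated = 320 − 310.3 = 9.7 mOsm/kg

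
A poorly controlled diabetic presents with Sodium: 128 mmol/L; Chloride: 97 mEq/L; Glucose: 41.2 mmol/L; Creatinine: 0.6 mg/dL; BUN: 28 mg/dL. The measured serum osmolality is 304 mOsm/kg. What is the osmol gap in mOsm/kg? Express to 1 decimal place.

-3.2 mOsm/kg

Calculated osmolality = 2·Na + glucose + BUN/2.8
= 2·128 + 41.2 + 28/2.8
= 256 + 41.20 + 10
= 307.2 mOsm/kg ≈ 307.2 mOsm/kg
Osmolar gap = measured − calculated = 304 − 307.2 = -3.2 mOsm/kg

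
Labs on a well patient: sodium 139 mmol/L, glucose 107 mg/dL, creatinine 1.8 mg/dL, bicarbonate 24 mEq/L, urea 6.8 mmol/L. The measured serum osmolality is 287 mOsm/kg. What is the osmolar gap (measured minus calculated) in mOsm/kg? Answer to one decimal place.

-3.7 mOsm/kg

Calculated osmolality = 2·Na + glucose/18 + urea
= 2·139 + 107/18 + 6.8
= 278 + 5.94 + 6.80
= 290.74 mOsm/kg ≈ 290.7 mOsm/kg
Osmolar gap = measured − calculated = 287 − 290.7 = -3.7 mOsm/kg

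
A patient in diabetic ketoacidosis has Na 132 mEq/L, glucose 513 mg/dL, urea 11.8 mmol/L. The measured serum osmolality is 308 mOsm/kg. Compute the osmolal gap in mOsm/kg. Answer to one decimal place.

Calculated osmolality = 2·Na + glucose/18 + urea
= 2·132 + 513/18 + 11.8
= 264 + 28.50 + 11.80
= 304.3 mOsm/kg ≈ 304.3 mOsm/kg
Osmolar gap = measured − calculated = 308 − 304.3 = 3.7 mOsm/kg

3.7 mOsm/kg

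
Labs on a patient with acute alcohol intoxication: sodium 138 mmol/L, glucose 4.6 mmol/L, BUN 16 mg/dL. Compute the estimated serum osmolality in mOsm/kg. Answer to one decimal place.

Calculated osmolality = 2·Na + glucose + BUN/2.8
= 2·138 + 4.6 + 16/2.8
= 276 + 4.60 + 5.71
= 286.31 mOsm/kg

286.3 mOsm/kg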